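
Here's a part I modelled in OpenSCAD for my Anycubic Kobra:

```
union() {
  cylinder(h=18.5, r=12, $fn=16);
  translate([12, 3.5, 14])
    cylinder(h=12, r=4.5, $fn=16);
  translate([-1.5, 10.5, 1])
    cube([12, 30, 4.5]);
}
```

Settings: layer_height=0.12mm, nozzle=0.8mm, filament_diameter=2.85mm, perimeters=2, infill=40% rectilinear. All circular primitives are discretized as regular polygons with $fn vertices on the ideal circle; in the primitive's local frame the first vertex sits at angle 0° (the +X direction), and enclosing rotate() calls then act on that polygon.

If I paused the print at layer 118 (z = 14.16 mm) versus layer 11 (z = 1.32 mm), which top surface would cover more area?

Layer 118 (z = 14.16): the r=12 cylinder contributes a regular 16-gon of circumradius 12 (area = (16/2)·12.000²·sin(360°/16) = 440.85 mm²); the r=4.5 cylinder at (12, 3.5) contributes a regular 16-gon of circumradius 4.5 (area = (16/2)·4.500²·sin(360°/16) = 61.99 mm²); the cube at (-1.5, 10.5) does not reach this height (z outside [1, 5.5]); Merging all regions: the regions partially overlap — summed areas 502.85 mm² minus the doubly-counted overlap 22.93 mm² gives 479.92 mm² — area = 479.92 mm². So its area = 479.92 mm². Layer 11 (z = 1.32): the r=12 cylinder contributes a regular 16-gon of circumradius 12 (area = (16/2)·12.000²·sin(360°/16) = 440.85 mm²); the cylinder at (12, 3.5) is not intersected at this z (z outside [14, 26]); the 12×30 cube at (-1.5, 10.5) contributes its full rectangle (area 360.00 mm²); Taking the union: the regions partially overlap — summed areas 800.85 mm² minus the doubly-counted overlap 7.07 mm² gives 793.78 mm² — area = 793.78 mm². So its area = 793.78 mm². Layer 11 is larger (793.78 vs 479.92 mm²).

layer 11 (z = 1.32 mm)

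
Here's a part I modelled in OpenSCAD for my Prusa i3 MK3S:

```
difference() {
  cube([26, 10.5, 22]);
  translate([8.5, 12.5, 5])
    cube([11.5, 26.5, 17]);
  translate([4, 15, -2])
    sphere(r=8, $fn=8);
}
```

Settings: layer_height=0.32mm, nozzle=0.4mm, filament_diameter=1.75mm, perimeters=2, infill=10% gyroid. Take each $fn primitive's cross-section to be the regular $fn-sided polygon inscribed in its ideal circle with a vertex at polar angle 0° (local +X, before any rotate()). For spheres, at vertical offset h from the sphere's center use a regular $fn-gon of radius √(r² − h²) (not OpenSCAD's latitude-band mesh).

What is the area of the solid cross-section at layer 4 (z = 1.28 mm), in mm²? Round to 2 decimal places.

At z = 1.28 mm: the cube (footprint 26×10.5) is included at this height (area 273.00 mm²); the cube at (8.5, 12.5) is not intersected at this z (z outside [5, 22]); the sphere at (4, 15): section is a regular 8-gon, circumradius = √(r²−h²) = √(8²−3.28²) = 7.297 (area = (8/2)·7.297²·sin(360°/8) = 150.59 mm²); Subtracting the remaining from the first: starting from the 26×10.5 cube (273.00 mm²), the r=8 sphere at (4, 15) partially overlaps it — only the 16.88 mm² overlap (of its 150.59 mm²) is removed, clipping the outline — area = 256.12 mm². Overall, the cross-section is a single solid region. Net area = 256.12 mm².

256.12 mm²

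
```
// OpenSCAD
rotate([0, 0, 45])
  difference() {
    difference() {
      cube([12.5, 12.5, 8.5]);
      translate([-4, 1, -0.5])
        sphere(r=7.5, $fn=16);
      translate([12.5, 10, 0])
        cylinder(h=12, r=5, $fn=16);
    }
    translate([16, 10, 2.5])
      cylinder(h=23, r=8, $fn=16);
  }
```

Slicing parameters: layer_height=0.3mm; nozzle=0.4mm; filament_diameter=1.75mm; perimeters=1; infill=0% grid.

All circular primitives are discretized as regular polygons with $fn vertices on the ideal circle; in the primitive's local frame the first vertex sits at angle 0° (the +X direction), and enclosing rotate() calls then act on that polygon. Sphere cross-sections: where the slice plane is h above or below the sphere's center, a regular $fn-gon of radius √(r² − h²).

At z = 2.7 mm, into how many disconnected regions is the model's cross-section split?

1

At z = 2.7 mm: the cube is present — its section is the full 12.5×12.5 rectangle; the r=7.5 sphere at (-4, 1) contributes a regular 16-gon of circumradius √(7.5²−3.2²) = 6.783; the r=5 cylinder at (12.5, 10) contributes a regular 16-gon of circumradius 5; Taking the first minus the rest: starting from the 12.5×12.5 cube, the r=7.5 sphere at (-4, 1) partially overlaps it — only the 12.82 mm² overlap (of its 140.86 mm²) is removed, clipping the outline; the r=5 cylinder at (12.5, 10) partially overlaps it — only the 30.93 mm² overlap (of its 76.54 mm²) is removed, clipping the outline — 1 connected region; the r=8 cylinder at (16, 10) gives a regular 16-gon of circumradius 8 (constant along its height); After the difference (first − rest): starting from that combined region, the r=8 cylinder at (16, 10) partially overlaps it — only the 4.34 mm² overlap (of its 195.93 mm²) is removed, clipping the outline — 1 connected region; (rotated 45° about Z; rotation is an isometry so areas/perimeters/island counts are preserved). The result has 1 disconnected region.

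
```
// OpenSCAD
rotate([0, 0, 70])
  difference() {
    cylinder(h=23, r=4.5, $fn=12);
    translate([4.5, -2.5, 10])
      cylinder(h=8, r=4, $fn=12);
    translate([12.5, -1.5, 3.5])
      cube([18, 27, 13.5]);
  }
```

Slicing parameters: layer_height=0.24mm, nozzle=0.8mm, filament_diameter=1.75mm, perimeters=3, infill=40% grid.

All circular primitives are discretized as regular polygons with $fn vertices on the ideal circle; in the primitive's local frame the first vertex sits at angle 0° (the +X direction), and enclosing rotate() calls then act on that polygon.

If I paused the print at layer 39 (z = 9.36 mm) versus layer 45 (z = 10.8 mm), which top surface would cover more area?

Layer 39 (z = 9.36): the cylinder: section is a regular 12-gon, circumradius r=4.5 (area = (12/2)·4.500²·sin(360°/12) = 60.75 mm²); the cylinder at (4.5, -2.5) does not reach this height (z outside [10, 18]); the 18×27 cube at (12.5, -1.5) contributes its full rectangle (area 486.00 mm²); Subtracting the remaining from the first: starting from the r=4.5 cylinder (60.75 mm²), the 18×27 cube at (12.5, -1.5) misses the remaining region (no effect) — area = 60.75 mm²; (rotated 70° about Z; rotation is an isometry so areas/perimeters/island counts are preserved). So its area = 60.75 mm². Layer 45 (z = 10.8): the cylinder: section is a regular 12-gon, circumradius r=4.5 (area = (12/2)·4.500²·sin(360°/12) = 60.75 mm²); the cylinder at (4.5, -2.5): section is a regular 12-gon, circumradius r=4 (area = (12/2)·4.000²·sin(360°/12) = 48.00 mm²); the cube at (12.5, -1.5) is present — its section is the full 18×27 rectangle (area 486.00 mm²); After the difference (first − rest): starting from the r=4.5 cylinder (60.75 mm²), the r=4 cylinder at (4.5, -2.5) partially overlaps it — only the 14.25 mm² overlap (of its 48.00 mm²) is removed, clipping the outline; the 18×27 cube at (12.5, -1.5) misses the remaining region (no effect) — area = 46.50 mm²; (whole slice rotated 70° about Z — lengths, areas and connectivity unchanged). So its area = 46.50 mm². Layer 39 is larger (60.75 vs 46.50 mm²).

layer 39 (z = 9.36 mm)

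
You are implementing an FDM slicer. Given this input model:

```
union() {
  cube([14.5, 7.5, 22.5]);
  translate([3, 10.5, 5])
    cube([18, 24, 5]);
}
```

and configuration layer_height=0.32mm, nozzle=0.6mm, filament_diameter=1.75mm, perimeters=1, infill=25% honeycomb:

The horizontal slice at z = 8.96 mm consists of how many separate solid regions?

At z = 8.96 mm: the 14.5×7.5 cube contributes its full rectangle; the cube at (3, 10.5) (footprint 18×24) is included at this height; Taking the union: the 2 present regions are separate (no shared area or edge), so areas and boundary lengths simply add and each stays a separate island — 2 connected regions. The result has 2 disconnected regions.

2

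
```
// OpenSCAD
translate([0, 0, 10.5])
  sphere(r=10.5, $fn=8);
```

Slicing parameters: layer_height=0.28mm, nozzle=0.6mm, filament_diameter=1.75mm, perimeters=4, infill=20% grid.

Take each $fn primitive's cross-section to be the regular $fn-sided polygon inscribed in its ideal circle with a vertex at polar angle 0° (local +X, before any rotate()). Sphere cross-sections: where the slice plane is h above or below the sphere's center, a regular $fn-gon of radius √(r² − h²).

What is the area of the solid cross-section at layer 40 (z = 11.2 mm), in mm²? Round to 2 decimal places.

310.45 mm²

At z = 11.2 mm: the r=10.5 sphere slices to a regular 8-gon of circumradius 10.477 (√(r²−h²) with h=0.7 from center) (area = (8/2)·10.477²·sin(360°/8) = 310.45 mm²). Overall, the cross-section is a single solid region. Net area = 310.45 mm².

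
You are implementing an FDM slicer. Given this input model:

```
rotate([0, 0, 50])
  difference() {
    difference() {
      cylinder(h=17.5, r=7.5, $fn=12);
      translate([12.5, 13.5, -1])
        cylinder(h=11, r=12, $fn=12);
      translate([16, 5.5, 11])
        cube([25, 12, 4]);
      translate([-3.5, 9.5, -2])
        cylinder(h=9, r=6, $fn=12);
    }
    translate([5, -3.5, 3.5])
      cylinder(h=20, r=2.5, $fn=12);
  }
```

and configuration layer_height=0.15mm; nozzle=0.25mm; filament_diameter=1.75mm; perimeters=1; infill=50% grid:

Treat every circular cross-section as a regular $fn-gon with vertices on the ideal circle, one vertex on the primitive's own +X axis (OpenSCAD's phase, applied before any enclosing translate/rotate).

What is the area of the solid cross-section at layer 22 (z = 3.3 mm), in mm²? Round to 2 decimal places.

149.12 mm²

At z = 3.3 mm: the r=7.5 cylinder contributes a regular 12-gon of circumradius 7.5 (area = (12/2)·7.500²·sin(360°/12) = 168.75 mm²); the cylinder at (12.5, 13.5): section is a regular 12-gon, circumradius r=12 (area = (12/2)·12.000²·sin(360°/12) = 432.00 mm²); the cube at (16, 5.5) is absent (z outside [11, 15]); the r=6 cylinder at (-3.5, 9.5) gives a regular 12-gon of circumradius 6 (constant along its height) (area = (12/2)·6.000²·sin(360°/12) = 108.00 mm²); Subtracting the remaining from the first: starting from the r=7.5 cylinder (168.75 mm²), the r=12 cylinder at (12.5, 13.5) partially overlaps it — only the 2.09 mm² overlap (of its 432.00 mm²) is removed, clipping the outline; the r=6 cylinder at (-3.5, 9.5) partially overlaps it — only the 17.54 mm² overlap (of its 108.00 mm²) is removed, clipping the outline — area = 149.12 mm²; the cylinder at (5, -3.5) is absent (z outside [3.5, 23.5]); Subtracting the remaining from the first: none of the subtracted shapes is present at this height, so that combined region is unchanged — area = 149.12 mm²; (whole slice rotated 50° about Z — lengths, areas and connectivity unchanged). Overall, the cross-section is a single solid region. Net area = 149.12 mm².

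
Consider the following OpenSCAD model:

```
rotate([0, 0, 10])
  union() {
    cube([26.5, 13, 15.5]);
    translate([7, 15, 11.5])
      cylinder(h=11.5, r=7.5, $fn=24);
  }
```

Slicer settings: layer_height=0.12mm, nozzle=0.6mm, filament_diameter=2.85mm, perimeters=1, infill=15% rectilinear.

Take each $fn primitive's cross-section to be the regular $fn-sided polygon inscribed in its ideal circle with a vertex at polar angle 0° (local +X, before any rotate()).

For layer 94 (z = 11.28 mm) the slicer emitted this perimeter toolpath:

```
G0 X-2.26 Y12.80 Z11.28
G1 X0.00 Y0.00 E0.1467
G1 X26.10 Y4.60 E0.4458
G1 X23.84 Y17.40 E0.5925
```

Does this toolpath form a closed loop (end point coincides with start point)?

Start point (G0): (-2.26, 12.80). End point (last G1): the path does not return to the start — open.

no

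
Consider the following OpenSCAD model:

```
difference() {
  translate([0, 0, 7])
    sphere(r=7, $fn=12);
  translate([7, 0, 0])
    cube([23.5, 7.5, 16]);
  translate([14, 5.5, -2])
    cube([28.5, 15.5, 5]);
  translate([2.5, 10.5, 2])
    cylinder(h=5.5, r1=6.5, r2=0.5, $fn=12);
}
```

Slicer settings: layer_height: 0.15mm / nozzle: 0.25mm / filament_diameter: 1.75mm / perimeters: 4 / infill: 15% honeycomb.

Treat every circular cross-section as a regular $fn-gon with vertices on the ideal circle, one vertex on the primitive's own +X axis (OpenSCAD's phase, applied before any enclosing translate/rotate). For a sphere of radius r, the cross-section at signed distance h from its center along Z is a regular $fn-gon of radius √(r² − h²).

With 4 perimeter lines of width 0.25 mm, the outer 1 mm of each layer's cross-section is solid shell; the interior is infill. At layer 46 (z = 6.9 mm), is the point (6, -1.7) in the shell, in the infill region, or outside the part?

shell

At z = 6.9 mm: the sphere: section is a regular 12-gon, circumradius = √(r²−h²) = √(7²−0.1²) = 6.999; the cube at (7, 0) (footprint 23.5×7.5) is included at this height; the cube at (14, 5.5) does not reach this height (z outside [-2, 3]); the cone at (2.5, 10.5) (r1=6.5→r2=0.5) has section circumradius 1.155 here — a regular 12-gon; After the difference (first − rest): starting from the r=7 sphere, the 23.5×7.5 cube at (7, 0) misses the remaining region (no effect); the cone at (2.5, 10.5) misses the remaining region (no effect) — 1 connected region. Overall, the cross-section is a single solid region. The nearest boundary edge runs (7.00, 0.00)→(6.06, -3.50); distance from the point to it = 0.53 mm. The point is inside the cross-section, 0.53 mm from the nearest boundary — within the 1 mm shell band (4 × 0.25).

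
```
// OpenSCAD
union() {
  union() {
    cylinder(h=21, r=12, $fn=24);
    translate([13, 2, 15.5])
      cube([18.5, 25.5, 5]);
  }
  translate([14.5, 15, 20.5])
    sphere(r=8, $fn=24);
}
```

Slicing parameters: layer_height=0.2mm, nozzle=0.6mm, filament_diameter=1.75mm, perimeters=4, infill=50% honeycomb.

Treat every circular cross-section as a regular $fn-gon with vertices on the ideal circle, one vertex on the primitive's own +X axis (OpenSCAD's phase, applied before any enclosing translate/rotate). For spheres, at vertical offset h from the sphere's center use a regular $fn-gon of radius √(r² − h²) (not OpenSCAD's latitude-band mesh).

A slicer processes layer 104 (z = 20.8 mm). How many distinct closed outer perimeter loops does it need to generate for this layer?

At z = 20.8 mm: the r=12 cylinder gives a regular 24-gon of circumradius 12 (constant along its height); the cube at (13, 2) is not intersected at this z (z outside [15.5, 20.5]); Combining (union): only the r=12 cylinder is present, so the union is just that shape — 1 connected region; the sphere at (14.5, 15): section is a regular 24-gon, circumradius = √(r²−h²) = √(8²−0.3²) = 7.994; Merging all regions: the 2 present regions are separate (no shared area or edge), so areas and boundary lengths simply add and each stays a separate island — 2 connected regions. The result has 2 disconnected regions.

2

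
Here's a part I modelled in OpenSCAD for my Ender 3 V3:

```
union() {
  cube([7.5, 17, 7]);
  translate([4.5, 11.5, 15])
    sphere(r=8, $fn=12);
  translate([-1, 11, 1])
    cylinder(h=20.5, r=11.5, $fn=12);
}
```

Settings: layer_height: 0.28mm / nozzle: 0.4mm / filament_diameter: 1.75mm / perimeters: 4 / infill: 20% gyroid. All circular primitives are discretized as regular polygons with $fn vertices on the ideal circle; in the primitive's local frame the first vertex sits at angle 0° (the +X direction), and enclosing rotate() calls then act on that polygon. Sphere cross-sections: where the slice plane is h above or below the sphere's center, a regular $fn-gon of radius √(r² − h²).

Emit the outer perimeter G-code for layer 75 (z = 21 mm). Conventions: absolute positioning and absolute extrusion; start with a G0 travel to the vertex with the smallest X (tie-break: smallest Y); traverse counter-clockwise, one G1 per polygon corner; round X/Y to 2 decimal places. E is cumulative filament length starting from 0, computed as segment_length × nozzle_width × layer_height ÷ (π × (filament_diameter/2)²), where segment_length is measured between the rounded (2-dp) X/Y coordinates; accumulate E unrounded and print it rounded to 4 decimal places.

At z = 21 mm: the cube does not reach this height (z outside [0, 7]); the r=8 sphere at (4.5, 11.5) contributes a regular 12-gon of circumradius √(8²−6²) = 5.292; the r=11.5 cylinder at (-1, 11) contributes a regular 12-gon of circumradius 11.5; Merging all regions: the r=8 sphere at (4.5, 11.5) lies entirely inside the r=11.5 cylinder at (-1, 11), so the union is just the r=11.5 cylinder at (-1, 11) — 1 connected region. The outline is a single polygon with 12 vertices. Extrusion per mm of travel: 0.4 × 0.28 / (π × 0.875²) = 0.046564. Accumulating E over each segment gives final E = 3.3264.

G0 X-12.50 Y11.00 Z21.00
G1 X-10.96 Y5.25 E0.2772
G1 X-6.75 Y1.04 E0.5544
G1 X-1.00 Y-0.50 E0.8316
G1 X4.75 Y1.04 E1.1088
G1 X8.96 Y5.25 E1.3860
G1 X10.50 Y11.00 E1.6632
G1 X8.96 Y16.75 E1.9404
G1 X4.75 Y20.96 E2.2176
G1 X-1.00 Y22.50 E2.4948
G1 X-6.75 Y20.96 E2.7720
G1 X-10.96 Y16.75 E3.0492
G1 X-12.50 Y11.00 E3.3264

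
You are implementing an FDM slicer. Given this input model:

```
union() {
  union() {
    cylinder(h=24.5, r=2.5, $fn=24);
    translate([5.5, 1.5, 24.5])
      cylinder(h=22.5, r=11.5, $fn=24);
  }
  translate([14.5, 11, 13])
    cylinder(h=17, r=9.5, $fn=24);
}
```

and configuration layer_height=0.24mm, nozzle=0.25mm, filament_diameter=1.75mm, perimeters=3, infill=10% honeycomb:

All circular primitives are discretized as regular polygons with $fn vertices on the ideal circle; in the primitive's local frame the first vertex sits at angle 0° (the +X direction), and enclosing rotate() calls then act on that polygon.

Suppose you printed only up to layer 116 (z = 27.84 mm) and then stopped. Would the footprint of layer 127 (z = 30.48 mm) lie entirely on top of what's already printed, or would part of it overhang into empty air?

Compare the two slices. At z = 27.84: the cylinder is not intersected at this z (z outside [0, 24.5]); the cylinder at (5.5, 1.5): section is a regular 24-gon, circumradius r=11.5 (area = (24/2)·11.500²·sin(360°/24) = 410.75 mm²); Merging all regions: only the r=11.5 cylinder at (5.5, 1.5) is present, so the union is just that shape — area = 410.75 mm²; the r=9.5 cylinder at (14.5, 11) contributes a regular 24-gon of circumradius 9.5 (area = (24/2)·9.500²·sin(360°/24) = 280.30 mm²); Merging all regions: the regions partially overlap — summed areas 691.05 mm² minus the doubly-counted overlap 87.59 mm² gives 603.46 mm² — area = 603.46 mm². At z = 30.48: the cylinder does not reach this height (z outside [0, 24.5]); the r=11.5 cylinder at (5.5, 1.5) gives a regular 24-gon of circumradius 11.5 (constant along its height) (area = (24/2)·11.500²·sin(360°/24) = 410.75 mm²); Taking the union: only the r=11.5 cylinder at (5.5, 1.5) is present, so the union is just that shape — area = 410.75 mm²; the cylinder at (14.5, 11) is absent (z outside [13, 30]); Combining (union): only the result so far is present, so the union is just that shape — area = 410.75 mm². Checking containment: the cross-section at z = 30.48 is a subset of the cross-section at z = 27.84.

entirely on top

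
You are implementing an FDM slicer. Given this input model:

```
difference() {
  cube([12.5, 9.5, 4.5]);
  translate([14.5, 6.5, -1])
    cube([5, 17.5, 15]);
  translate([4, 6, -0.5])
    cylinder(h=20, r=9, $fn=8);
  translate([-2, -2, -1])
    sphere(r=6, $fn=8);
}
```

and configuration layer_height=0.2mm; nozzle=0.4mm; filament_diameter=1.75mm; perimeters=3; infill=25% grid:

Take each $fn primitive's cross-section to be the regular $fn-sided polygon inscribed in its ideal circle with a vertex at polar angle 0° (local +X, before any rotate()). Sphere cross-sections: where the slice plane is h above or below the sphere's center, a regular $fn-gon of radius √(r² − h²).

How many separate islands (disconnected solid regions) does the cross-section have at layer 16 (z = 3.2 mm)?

2

At z = 3.2 mm: the cube (footprint 12.5×9.5) is included at this height; the cube at (14.5, 6.5) (footprint 5×17.5) is included at this height; the r=9 cylinder at (4, 6) gives a regular 8-gon of circumradius 9 (constant along its height); the sphere at (-2, -2): section is a regular 8-gon, circumradius = √(r²−h²) = √(6²−4.2²) = 4.285; Taking the first minus the rest: starting from the 12.5×9.5 cube, the 5×17.5 cube at (14.5, 6.5) misses the remaining region (no effect); the r=9 cylinder at (4, 6) partially overlaps it — only the 112.90 mm² overlap (of its 229.10 mm²) is removed, clipping the outline; the r=6 sphere at (-2, -2) misses the remaining region (no effect) — 2 connected regions. Overall, the cross-section has 2 separate islands. Island count = 2.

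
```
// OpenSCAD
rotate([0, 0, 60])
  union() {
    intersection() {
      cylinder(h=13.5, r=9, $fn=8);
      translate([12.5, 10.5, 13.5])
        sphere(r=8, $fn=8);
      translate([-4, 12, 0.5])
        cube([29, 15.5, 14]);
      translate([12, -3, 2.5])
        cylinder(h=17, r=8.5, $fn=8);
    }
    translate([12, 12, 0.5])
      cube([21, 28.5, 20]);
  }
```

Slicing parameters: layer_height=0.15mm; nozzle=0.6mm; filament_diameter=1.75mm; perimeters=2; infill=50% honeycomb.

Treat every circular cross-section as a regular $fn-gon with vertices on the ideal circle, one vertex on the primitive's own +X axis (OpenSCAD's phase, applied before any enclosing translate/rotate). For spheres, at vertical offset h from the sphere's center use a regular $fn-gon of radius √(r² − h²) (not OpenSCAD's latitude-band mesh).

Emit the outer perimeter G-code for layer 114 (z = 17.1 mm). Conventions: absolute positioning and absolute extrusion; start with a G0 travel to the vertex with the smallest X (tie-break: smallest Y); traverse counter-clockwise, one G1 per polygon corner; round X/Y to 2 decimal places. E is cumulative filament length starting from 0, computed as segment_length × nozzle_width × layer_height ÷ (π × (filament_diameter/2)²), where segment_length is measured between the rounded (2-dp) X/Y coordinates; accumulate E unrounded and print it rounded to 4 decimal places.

At z = 17.1 mm: the cylinder does not reach this height (z outside [0, 13.5]); the r=8 sphere at (12.5, 10.5) contributes a regular 8-gon of circumradius √(8²−3.6²) = 7.144; the cube at (-4, 12) is absent (z outside [0.5, 14.5]); the r=8.5 cylinder at (12, -3) gives a regular 8-gon of circumradius 8.5 (constant along its height); Taking the intersection: at least one operand is absent at this height, so nothing remains; the 21×28.5 cube at (12, 12) contributes its full rectangle; Merging all regions: only the 21×28.5 cube at (12, 12) is present, so the union is just that shape — 1 connected region; (whole slice rotated 60° about Z — lengths, areas and connectivity unchanged). The outline is a single polygon with 4 vertices. Extrusion per mm of travel: 0.6 × 0.15 / (π × 0.875²) = 0.037418. Accumulating E over each segment gives final E = 3.7045.

G0 X-29.07 Y30.64 Z17.10
G1 X-4.39 Y16.39 E1.0663
G1 X6.11 Y34.58 E1.8522
G1 X-18.57 Y48.83 E2.9186
G1 X-29.07 Y30.64 E3.7045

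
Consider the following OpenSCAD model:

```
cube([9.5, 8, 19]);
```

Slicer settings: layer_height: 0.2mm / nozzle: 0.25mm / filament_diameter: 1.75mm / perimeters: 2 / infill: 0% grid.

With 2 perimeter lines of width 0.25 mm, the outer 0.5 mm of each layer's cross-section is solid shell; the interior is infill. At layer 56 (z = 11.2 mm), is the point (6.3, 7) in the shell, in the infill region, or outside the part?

At z = 11.2 mm: the 9.5×8 cube contributes its full rectangle. Overall, the cross-section is a single solid region. The nearest boundary edge runs (9.50, 8.00)→(0.00, 8.00); distance from the point to it = 1.00 mm. The point is inside the cross-section and 1.00 mm from the nearest boundary — more than the 0.5 mm shell width (2 × 0.25), so it's in the infill interior.

infill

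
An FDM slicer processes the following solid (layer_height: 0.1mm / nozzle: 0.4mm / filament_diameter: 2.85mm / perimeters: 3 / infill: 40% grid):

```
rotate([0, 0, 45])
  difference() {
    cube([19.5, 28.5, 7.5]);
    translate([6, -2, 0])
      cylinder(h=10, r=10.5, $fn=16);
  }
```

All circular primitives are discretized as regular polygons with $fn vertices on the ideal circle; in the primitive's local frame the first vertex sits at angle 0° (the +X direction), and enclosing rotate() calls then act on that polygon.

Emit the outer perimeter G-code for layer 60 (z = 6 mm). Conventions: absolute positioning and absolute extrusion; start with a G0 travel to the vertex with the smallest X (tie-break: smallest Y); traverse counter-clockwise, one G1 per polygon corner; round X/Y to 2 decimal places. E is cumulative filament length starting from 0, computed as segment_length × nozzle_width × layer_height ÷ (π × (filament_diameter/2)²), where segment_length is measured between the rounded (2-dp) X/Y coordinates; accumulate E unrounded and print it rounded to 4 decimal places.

At z = 6 mm: the cube (footprint 19.5×28.5) is included at this height; the cylinder at (6, -2): section is a regular 16-gon, circumradius r=10.5; After the difference (first − rest): starting from the 19.5×28.5 cube, the r=10.5 cylinder at (6, -2) partially overlaps it — only the 110.28 mm² overlap (of its 337.53 mm²) is removed, clipping the outline — 1 connected region; (whole slice rotated 45° about Z — lengths, areas and connectivity unchanged). The outline is a single polygon with 10 vertices. Extrusion per mm of travel: 0.4 × 0.1 / (π × 1.425²) = 0.006270. Accumulating E over each segment gives final E = 0.5915.

G0 X-20.15 Y20.15 Z6.00
G1 X-4.51 Y4.51 E0.1387
G1 X-4.04 Y6.85 E0.1537
G1 X-1.77 Y10.25 E0.1793
G1 X1.64 Y12.53 E0.2050
G1 X5.66 Y13.33 E0.2307
G1 X9.68 Y12.53 E0.2564
G1 X11.39 Y11.39 E0.2693
G1 X13.79 Y13.79 E0.2906
G1 X-6.36 Y33.94 E0.4693
G1 X-20.15 Y20.15 E0.5915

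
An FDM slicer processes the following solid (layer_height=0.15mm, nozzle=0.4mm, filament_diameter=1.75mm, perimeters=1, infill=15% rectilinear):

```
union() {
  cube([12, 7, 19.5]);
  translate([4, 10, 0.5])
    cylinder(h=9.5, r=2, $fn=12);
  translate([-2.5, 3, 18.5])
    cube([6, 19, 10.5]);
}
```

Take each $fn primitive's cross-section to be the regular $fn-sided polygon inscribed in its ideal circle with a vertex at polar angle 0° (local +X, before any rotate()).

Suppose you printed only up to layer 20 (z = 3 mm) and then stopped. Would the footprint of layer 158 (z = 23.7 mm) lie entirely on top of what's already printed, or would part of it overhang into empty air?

part overhangs

Compare the two slices. At z = 3: the cube (footprint 12×7) is included at this height (area 84.00 mm²); the r=2 cylinder at (4, 10) gives a regular 12-gon of circumradius 2 (constant along its height) (area = (12/2)·2.000²·sin(360°/12) = 12.00 mm²); the cube at (-2.5, 3) does not reach this height (z outside [18.5, 29]); Combining (union): the 2 present regions are separate (no shared area or edge), so areas and boundary lengths simply add and each stays a separate island — area = 96.00 mm². At z = 23.7: the cube is absent (z outside [0, 19.5]); the cylinder at (4, 10) is absent (z outside [0.5, 10]); the cube at (-2.5, 3) is present — its section is the full 6×19 rectangle (area 114.00 mm²); Taking the union: only the 6×19 cube at (-2.5, 3) is present, so the union is just that shape — area = 114.00 mm². Checking containment: at z = 23.7 the cross-section extends beyond the z = 3 cross-section by about 95.93 mm².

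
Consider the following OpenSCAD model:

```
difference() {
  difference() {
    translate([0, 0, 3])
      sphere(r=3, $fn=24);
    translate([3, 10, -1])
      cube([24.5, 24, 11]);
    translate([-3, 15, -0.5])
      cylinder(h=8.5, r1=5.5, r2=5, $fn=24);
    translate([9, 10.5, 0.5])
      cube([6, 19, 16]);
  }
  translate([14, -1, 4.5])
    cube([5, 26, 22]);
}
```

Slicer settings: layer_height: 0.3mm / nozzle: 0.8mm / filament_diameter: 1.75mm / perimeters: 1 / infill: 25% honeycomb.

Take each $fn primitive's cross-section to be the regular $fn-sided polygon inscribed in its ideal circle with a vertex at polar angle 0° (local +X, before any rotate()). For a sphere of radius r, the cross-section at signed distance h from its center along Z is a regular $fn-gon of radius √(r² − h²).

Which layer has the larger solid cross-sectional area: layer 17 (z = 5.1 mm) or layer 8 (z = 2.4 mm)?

Layer 17 (z = 5.1): the r=3 sphere contributes a regular 24-gon of circumradius √(3²−2.1²) = 2.142 (area = (24/2)·2.142²·sin(360°/24) = 14.26 mm²); the cube at (3, 10) (footprint 24.5×24) is included at this height (area 588.00 mm²); the cone at (-3, 15): at t=0.659 of its height the radius interpolates to r₁+(r₂−r₁)t = 5.171, giving a regular 24-gon of that circumradius (area = (24/2)·5.171²·sin(360°/24) = 83.03 mm²); the cube at (9, 10.5) is present — its section is the full 6×19 rectangle (area 114.00 mm²); After the difference (first − rest): starting from the r=3 sphere (14.26 mm²), the 24.5×24 cube at (3, 10) misses the remaining region (no effect); the cone at (-3, 15) misses the remaining region (no effect); the 6×19 cube at (9, 10.5) misses the remaining region (no effect) — area = 14.26 mm²; the cube at (14, -1) is present — its section is the full 5×26 rectangle (area 130.00 mm²); After the difference (first − rest): starting from the result so far (14.26 mm²), the 5×26 cube at (14, -1) misses the remaining region (no effect) — area = 14.26 mm². So its area = 14.26 mm². Layer 8 (z = 2.4): the r=3 sphere slices to a regular 24-gon of circumradius 2.939 (√(r²−h²) with h=0.6 from center) (area = (24/2)·2.939²·sin(360°/24) = 26.83 mm²); the cube at (3, 10) is present — its section is the full 24.5×24 rectangle (area 588.00 mm²); the cone at (-3, 15): at t=0.341 of its height the radius interpolates to r₁+(r₂−r₁)t = 5.329, giving a regular 24-gon of that circumradius (area = (24/2)·5.329²·sin(360°/24) = 88.21 mm²); the 6×19 cube at (9, 10.5) contributes its full rectangle (area 114.00 mm²); Subtracting the remaining from the first: starting from the r=3 sphere (26.83 mm²), the 24.5×24 cube at (3, 10) misses the remaining region (no effect); the cone at (-3, 15) misses the remaining region (no effect); the 6×19 cube at (9, 10.5) misses the remaining region (no effect) — area = 26.83 mm²; the cube at (14, -1) does not reach this height (z outside [4.5, 26.5]); After the difference (first − rest): none of the subtracted shapes is present at this height, so that combined region is unchanged — area = 26.83 mm². So its area = 26.83 mm². Layer 8 is larger (26.83 vs 14.26 mm²).

layer 8 (z = 2.4 mm)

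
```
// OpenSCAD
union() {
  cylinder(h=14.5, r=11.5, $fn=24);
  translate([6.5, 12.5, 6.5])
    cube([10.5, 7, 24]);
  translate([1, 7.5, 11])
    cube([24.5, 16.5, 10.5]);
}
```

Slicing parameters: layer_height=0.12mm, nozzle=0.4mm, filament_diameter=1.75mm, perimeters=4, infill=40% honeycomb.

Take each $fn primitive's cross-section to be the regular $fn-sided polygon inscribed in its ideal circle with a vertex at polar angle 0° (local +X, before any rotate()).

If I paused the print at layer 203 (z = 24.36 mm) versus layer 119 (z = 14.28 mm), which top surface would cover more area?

layer 119 (z = 14.28 mm)

Layer 203 (z = 24.36): the cylinder is absent (z outside [0, 14.5]); the cube at (6.5, 12.5) (footprint 10.5×7) is included at this height (area 73.50 mm²); the cube at (1, 7.5) is not intersected at this z (z outside [11, 21.5]); Merging all regions: only the 10.5×7 cube at (6.5, 12.5) is present, so the union is just that shape — area = 73.50 mm². So its area = 73.50 mm². Layer 119 (z = 14.28): the r=11.5 cylinder contributes a regular 24-gon of circumradius 11.5 (area = (24/2)·11.500²·sin(360°/24) = 410.75 mm²); the 10.5×7 cube at (6.5, 12.5) contributes its full rectangle (area 73.50 mm²); the 24.5×16.5 cube at (1, 7.5) contributes its full rectangle (area 404.25 mm²); Taking the union: the regions partially overlap — summed areas 888.50 mm² minus the doubly-counted overlap 93.14 mm² gives 795.36 mm² — area = 795.36 mm². So its area = 795.36 mm². Layer 119 is larger (795.36 vs 73.50 mm²).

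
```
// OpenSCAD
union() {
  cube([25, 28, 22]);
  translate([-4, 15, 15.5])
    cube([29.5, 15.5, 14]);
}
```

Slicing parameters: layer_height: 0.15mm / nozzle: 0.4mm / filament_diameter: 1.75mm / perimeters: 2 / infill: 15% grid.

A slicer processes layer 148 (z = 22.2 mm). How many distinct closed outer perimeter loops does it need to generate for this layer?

At z = 22.2 mm: the cube is absent (z outside [0, 22]); the cube at (-4, 15) is present — its section is the full 29.5×15.5 rectangle; Merging all regions: only the 29.5×15.5 cube at (-4, 15) is present, so the union is just that shape — 1 connected region. The result has 1 disconnected region.

1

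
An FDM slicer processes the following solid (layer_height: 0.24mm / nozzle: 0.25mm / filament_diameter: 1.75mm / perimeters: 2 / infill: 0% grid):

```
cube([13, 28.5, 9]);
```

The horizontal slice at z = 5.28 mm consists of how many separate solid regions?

1

At z = 5.28 mm: the cube (footprint 13×28.5) is included at this height. The result has 1 disconnected region.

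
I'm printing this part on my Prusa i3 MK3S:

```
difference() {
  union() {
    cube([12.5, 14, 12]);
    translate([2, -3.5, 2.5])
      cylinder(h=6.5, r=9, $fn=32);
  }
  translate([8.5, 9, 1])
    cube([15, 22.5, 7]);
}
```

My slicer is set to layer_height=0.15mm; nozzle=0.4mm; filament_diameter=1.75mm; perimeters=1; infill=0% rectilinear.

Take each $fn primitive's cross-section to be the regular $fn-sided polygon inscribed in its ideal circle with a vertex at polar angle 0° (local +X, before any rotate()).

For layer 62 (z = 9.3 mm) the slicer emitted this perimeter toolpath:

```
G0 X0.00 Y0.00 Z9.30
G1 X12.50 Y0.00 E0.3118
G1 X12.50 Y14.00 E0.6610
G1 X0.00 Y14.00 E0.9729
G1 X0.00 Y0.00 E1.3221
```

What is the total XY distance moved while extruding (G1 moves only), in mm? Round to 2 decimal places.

53.00 mm

Sum the Euclidean lengths of each G1 segment: total = 53.00 mm.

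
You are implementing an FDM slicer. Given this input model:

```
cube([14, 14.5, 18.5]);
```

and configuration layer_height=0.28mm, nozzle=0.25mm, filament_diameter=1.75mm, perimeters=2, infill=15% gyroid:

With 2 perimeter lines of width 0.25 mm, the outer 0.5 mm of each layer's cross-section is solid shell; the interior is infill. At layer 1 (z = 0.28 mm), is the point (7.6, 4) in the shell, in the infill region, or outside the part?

infill

At z = 0.28 mm: the cube (footprint 14×14.5) is included at this height. Overall, the cross-section is a single solid region. The nearest boundary edge runs (0.00, 0.00)→(14.00, 0.00); distance from the point to it = 4.00 mm. The point is inside the cross-section and 4.00 mm from the nearest boundary — more than the 0.5 mm shell width (2 × 0.25), so it's in the infill interior.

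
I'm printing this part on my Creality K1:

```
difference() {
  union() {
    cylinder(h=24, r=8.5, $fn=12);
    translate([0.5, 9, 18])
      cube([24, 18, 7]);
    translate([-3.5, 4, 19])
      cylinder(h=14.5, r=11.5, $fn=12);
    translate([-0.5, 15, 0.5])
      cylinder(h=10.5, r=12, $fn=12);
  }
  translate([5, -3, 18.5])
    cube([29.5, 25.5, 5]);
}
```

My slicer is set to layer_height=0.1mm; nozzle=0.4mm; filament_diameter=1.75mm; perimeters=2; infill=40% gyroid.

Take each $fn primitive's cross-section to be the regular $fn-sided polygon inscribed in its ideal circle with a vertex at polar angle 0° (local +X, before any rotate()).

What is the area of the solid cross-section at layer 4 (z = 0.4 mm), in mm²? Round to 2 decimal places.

216.75 mm²

At z = 0.4 mm: the cylinder: section is a regular 12-gon, circumradius r=8.5 (area = (12/2)·8.500²·sin(360°/12) = 216.75 mm²); the cube at (0.5, 9) is not intersected at this z (z outside [18, 25]); the cylinder at (-3.5, 4) does not reach this height (z outside [19, 33.5]); the cylinder at (-0.5, 15) is not intersected at this z (z outside [0.5, 11]); Taking the union: only the r=8.5 cylinder is present, so the union is just that shape — area = 216.75 mm²; the cube at (5, -3) is absent (z outside [18.5, 23.5]); After the difference (first − rest): none of the subtracted shapes is present at this height, so the result so far is unchanged — area = 216.75 mm². Overall, the cross-section is a single solid region. Net area = 216.75 mm².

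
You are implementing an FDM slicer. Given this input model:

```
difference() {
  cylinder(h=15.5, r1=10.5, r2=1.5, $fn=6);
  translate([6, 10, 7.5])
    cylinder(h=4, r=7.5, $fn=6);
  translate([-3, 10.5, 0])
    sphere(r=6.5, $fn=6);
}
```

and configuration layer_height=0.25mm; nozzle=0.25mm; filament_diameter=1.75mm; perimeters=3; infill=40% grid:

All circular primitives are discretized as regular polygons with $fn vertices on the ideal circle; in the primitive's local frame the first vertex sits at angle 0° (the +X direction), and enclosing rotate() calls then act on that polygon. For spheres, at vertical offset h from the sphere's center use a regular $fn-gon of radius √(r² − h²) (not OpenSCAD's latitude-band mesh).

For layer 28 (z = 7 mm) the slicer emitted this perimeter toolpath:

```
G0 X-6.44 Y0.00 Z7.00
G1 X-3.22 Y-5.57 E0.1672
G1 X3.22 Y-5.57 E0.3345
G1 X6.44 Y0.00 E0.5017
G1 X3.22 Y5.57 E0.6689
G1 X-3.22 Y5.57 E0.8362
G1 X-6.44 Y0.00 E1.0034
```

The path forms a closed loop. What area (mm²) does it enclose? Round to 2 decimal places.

107.61 mm²

Apply the shoelace formula to the sequence of (X, Y) vertices; enclosed area = 107.61 mm².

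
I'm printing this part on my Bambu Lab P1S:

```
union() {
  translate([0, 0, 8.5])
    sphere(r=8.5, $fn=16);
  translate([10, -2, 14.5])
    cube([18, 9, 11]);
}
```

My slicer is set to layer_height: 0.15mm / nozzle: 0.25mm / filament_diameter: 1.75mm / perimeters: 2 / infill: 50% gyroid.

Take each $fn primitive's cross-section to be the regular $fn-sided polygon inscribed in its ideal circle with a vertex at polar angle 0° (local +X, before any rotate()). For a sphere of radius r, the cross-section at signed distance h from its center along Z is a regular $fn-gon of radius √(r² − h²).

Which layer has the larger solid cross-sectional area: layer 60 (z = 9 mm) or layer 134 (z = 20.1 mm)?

Layer 60 (z = 9): the r=8.5 sphere slices to a regular 16-gon of circumradius 8.485 (√(r²−h²) with h=0.5 from center) (area = (16/2)·8.485²·sin(360°/16) = 220.43 mm²); the cube at (10, -2) does not reach this height (z outside [14.5, 25.5]); Merging all regions: only the r=8.5 sphere is present, so the union is just that shape — area = 220.43 mm². So its area = 220.43 mm². Layer 134 (z = 20.1): the sphere does not reach this height (|z−center|=11.600 > r=8.5); the cube at (10, -2) (footprint 18×9) is included at this height (area 162.00 mm²); Combining (union): only the 18×9 cube at (10, -2) is present, so the union is just that shape — area = 162.00 mm². So its area = 162.00 mm². Layer 60 is larger (220.43 vs 162.00 mm²).

layer 60 (z = 9 mm)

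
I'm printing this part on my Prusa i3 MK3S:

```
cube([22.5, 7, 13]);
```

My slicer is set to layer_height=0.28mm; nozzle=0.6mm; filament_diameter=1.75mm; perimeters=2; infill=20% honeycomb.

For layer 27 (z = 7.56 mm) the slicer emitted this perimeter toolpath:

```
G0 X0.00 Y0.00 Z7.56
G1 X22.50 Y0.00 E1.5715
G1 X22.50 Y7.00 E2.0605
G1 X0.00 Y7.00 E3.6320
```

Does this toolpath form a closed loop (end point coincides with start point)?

no

Start point (G0): (0.00, 0.00). End point (last G1): the path does not return to the start — open.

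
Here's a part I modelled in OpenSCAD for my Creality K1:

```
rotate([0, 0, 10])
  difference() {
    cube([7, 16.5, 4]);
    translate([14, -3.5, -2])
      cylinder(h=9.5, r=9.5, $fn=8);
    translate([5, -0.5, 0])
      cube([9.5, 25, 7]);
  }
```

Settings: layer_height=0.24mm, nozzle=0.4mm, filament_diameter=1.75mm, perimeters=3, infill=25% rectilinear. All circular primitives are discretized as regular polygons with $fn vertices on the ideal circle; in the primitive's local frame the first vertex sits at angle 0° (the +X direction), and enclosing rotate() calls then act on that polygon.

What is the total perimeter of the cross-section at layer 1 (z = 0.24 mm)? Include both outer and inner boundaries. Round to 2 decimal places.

At z = 0.24 mm: the cube is present — its section is the full 7×16.5 rectangle (perimeter 47.00 mm); the cylinder at (14, -3.5): section is a regular 8-gon, circumradius r=9.5 (perimeter = 2·8·9.500·sin(180°/8) = 58.17 mm); the cube at (5, -0.5) (footprint 9.5×25) is included at this height (perimeter 69.00 mm); After the difference (first − rest): starting from the 7×16.5 cube, the r=9.5 cylinder at (14, -3.5) partially overlaps it — only the 1.33 mm² overlap (of its 255.27 mm²) is removed, clipping the outline; the 9.5×25 cube at (5, -0.5) partially overlaps it — only the 31.67 mm² overlap (of its 237.50 mm²) is removed, clipping the outline — boundary = 43.00 mm; (rotated 10° about Z; rotation is an isometry so areas/perimeters/island counts are preserved). Overall, the cross-section is a single solid region. Total boundary length (outer) = 43.00 mm.

43.00 mm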